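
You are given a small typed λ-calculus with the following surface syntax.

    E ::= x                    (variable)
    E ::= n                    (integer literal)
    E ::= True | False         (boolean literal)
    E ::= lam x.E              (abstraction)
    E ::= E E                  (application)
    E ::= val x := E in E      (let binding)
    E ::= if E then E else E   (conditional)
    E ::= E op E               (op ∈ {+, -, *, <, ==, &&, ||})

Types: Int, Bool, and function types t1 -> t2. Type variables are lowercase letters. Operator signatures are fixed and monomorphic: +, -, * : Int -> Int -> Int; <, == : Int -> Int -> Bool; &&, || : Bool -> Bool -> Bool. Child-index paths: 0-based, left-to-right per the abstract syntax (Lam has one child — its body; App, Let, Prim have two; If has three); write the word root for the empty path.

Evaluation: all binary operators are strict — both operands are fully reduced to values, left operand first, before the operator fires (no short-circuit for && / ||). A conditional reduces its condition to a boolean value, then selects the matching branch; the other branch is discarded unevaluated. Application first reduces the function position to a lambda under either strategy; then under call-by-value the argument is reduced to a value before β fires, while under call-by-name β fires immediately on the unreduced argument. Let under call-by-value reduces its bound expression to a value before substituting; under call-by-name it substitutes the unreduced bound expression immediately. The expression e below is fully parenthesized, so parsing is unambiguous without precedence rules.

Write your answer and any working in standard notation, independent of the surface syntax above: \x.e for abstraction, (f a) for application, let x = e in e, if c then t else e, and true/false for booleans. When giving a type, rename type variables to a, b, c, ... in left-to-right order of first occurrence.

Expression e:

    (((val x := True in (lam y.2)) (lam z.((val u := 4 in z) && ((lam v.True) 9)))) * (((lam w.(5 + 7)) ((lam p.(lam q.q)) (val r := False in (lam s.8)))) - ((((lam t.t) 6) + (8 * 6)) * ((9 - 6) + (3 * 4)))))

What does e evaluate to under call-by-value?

Answer: -1596

Derivation:
step 0: (((let x = true in (\y.2)) (\z.((let u = 4 in z) && ((\v.true) 9)))) * (((\w.(5 + 7)) ((\p.(\q.q)) (let r = false in (\s.8)))) - ((((\t.t) 6) + (8 * 6)) * ((9 - 6) + (3 * 4)))))
step 1: [let@0.0] (((\y.2) (\z.((let u = 4 in z) && ((\v.true) 9)))) * (((\w.(5 + 7)) ((\p.(\q.q)) (let r = false in (\s.8)))) - ((((\t.t) 6) + (8 * 6)) * ((9 - 6) + (3 * 4)))))
step 2: [beta@0] (2 * (((\w.(5 + 7)) ((\p.(\q.q)) (let r = false in (\s.8)))) - ((((\t.t) 6) + (8 * 6)) * ((9 - 6) + (3 * 4)))))
step 3: [let@1.0.1.1] (2 * (((\w.(5 + 7)) ((\p.(\q.q)) (\s.8))) - ((((\t.t) 6) + (8 * 6)) * ((9 - 6) + (3 * 4)))))
step 4: [beta@1.0.1] (2 * (((\w.(5 + 7)) (\q.q)) - ((((\t.t) 6) + (8 * 6)) * ((9 - 6) + (3 * 4)))))
step 5: [beta@1.0] (2 * ((5 + 7) - ((((\t.t) 6) + (8 * 6)) * ((9 - 6) + (3 * 4)))))
step 6: [delta@1.0] (2 * (12 - ((((\t.t) 6) + (8 * 6)) * ((9 - 6) + (3 * 4)))))
step 7: [beta@1.1.0.0] (2 * (12 - ((6 + (8 * 6)) * ((9 - 6) + (3 * 4)))))
step 8: [delta@1.1.0.1] (2 * (12 - ((6 + 48) * ((9 - 6) + (3 * 4)))))
step 9: [delta@1.1.0] (2 * (12 - (54 * ((9 - 6) + (3 * 4)))))
step 10: [delta@1.1.1.0] (2 * (12 - (54 * (3 + (3 * 4)))))
step 11: [delta@1.1.1.1] (2 * (12 - (54 * (3 + 12))))
step 12: [delta@1.1.1] (2 * (12 - (54 * 15)))
step 13: [delta@1.1] (2 * (12 - 810))
step 14: [delta@1] (2 * -798)
step 15: [delta@root] -1596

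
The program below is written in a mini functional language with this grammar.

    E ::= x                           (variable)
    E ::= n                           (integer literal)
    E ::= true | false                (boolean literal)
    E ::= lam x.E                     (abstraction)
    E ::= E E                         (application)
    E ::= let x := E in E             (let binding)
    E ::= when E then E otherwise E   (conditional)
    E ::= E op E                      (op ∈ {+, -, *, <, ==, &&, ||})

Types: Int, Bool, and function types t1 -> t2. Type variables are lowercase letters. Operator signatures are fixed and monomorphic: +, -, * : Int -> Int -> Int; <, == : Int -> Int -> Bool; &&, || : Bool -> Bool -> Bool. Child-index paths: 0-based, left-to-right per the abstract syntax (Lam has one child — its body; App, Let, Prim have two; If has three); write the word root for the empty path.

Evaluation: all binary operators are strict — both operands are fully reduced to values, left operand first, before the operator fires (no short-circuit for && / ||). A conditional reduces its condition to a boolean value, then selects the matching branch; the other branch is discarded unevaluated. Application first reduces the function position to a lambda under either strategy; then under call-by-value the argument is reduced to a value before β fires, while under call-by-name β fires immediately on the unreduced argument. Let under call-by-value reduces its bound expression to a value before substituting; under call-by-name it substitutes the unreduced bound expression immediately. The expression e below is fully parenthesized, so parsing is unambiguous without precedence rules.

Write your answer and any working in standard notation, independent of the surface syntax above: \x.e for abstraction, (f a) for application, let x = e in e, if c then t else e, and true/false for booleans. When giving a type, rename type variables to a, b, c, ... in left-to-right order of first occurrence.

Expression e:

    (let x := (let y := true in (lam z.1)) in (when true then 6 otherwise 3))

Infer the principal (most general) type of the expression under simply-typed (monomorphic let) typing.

Answer: Int

Derivation:
let y : Bool
\z._ : a -> Int
let x : a -> Int
  unify Bool ~ Bool
  unify Int ~ Int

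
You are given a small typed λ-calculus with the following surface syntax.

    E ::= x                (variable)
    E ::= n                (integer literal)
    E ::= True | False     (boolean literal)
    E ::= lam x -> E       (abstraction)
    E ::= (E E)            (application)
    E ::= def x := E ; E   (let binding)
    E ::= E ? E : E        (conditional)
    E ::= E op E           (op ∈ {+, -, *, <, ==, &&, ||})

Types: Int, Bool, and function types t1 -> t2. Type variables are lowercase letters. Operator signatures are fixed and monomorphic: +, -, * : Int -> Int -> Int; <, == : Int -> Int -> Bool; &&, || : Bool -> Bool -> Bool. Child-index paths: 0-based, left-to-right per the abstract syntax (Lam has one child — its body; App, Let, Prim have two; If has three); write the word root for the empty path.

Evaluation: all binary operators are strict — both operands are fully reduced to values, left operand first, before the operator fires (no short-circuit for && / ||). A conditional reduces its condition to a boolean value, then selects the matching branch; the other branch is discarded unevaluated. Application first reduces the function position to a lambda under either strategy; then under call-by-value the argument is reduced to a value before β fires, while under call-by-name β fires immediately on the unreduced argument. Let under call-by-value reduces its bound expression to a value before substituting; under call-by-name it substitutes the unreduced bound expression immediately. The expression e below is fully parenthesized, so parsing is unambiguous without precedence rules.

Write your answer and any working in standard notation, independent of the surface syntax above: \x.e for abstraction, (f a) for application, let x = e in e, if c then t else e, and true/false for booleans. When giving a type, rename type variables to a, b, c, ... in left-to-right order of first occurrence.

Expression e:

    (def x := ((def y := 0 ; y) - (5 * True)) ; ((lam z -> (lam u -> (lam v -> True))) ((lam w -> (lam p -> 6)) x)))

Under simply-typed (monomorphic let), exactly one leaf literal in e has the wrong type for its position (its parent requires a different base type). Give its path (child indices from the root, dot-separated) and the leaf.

Working:
let y : Int
y : Int
  unify Int ~ Int
  unify Int ~ Int
  unify Bool ~ Int
  FAIL: mismatch Bool ~ Int

Answer: 0.1.1 : true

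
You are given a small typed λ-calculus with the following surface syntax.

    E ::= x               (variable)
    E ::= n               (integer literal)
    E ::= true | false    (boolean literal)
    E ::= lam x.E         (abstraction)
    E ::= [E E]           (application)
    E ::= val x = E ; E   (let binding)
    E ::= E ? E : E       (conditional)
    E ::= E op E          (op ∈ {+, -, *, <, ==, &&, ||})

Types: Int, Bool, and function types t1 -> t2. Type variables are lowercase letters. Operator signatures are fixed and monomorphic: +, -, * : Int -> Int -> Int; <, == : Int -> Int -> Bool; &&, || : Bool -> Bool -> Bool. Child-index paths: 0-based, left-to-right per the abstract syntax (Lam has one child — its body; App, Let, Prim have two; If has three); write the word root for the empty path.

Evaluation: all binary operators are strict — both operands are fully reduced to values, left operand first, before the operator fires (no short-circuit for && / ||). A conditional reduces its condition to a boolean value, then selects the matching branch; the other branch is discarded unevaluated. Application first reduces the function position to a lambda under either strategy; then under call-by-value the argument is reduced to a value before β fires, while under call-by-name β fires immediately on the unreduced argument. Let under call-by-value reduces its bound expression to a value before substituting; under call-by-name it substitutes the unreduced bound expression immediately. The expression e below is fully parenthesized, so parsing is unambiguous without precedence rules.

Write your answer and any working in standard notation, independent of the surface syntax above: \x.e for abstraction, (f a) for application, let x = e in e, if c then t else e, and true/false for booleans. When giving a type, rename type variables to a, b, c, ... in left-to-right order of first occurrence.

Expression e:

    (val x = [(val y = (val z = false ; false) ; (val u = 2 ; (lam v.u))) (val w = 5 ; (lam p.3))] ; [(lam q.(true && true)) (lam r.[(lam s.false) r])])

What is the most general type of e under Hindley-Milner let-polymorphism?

Trace:
let z : Bool
let y : Bool
let u : Int
u : Int
\v._ : a -> Int
let w : Int
\p._ : b -> Int
  unify a -> Int ~ (b -> Int) -> c
  unify a ~ b -> Int
  unify Int ~ c
_ _ : Int
let x : Int
  unify Bool ~ Bool
  unify Bool ~ Bool
\q._ : d -> Bool
\s._ : f -> Bool
r : e
  unify f -> Bool ~ e -> g
  unify f ~ e
  unify Bool ~ g
_ _ : Bool
\r._ : e -> Bool
  unify d -> Bool ~ (e -> Bool) -> h
  unify d ~ e -> Bool
  unify Bool ~ h
_ _ : Bool

Answer: Bool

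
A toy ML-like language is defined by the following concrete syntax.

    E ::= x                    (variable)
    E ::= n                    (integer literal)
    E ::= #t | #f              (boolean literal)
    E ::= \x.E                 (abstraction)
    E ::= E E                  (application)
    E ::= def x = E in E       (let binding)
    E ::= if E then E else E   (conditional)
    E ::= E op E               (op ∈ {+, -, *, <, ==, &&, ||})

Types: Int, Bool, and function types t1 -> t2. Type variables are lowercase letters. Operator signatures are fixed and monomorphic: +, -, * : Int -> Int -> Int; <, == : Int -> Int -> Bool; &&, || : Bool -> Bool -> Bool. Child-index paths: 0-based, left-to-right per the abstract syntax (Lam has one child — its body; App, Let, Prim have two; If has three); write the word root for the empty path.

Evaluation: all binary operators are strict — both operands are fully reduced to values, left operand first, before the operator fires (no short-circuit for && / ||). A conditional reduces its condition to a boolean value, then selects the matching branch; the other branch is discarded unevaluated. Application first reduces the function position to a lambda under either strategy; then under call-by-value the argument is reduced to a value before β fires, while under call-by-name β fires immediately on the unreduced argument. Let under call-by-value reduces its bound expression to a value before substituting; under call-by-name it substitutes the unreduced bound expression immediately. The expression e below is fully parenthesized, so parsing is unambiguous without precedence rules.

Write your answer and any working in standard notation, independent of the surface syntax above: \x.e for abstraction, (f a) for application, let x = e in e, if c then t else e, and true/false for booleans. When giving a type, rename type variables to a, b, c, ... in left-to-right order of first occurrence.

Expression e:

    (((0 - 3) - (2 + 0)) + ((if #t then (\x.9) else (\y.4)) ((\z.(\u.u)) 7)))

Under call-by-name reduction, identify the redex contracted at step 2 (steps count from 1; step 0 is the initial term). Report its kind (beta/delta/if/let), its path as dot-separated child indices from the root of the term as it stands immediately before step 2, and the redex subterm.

Answer: delta at 0.1 : (2 + 0)

Working:
step 0: (((0 - 3) - (2 + 0)) + ((if true then (\x.9) else (\y.4)) ((\z.(\u.u)) 7)))
step 1: [delta@0.0] ((-3 - (2 + 0)) + ((if true then (\x.9) else (\y.4)) ((\z.(\u.u)) 7)))
step 2: [delta@0.1] ((-3 - 2) + ((if true then (\x.9) else (\y.4)) ((\z.(\u.u)) 7)))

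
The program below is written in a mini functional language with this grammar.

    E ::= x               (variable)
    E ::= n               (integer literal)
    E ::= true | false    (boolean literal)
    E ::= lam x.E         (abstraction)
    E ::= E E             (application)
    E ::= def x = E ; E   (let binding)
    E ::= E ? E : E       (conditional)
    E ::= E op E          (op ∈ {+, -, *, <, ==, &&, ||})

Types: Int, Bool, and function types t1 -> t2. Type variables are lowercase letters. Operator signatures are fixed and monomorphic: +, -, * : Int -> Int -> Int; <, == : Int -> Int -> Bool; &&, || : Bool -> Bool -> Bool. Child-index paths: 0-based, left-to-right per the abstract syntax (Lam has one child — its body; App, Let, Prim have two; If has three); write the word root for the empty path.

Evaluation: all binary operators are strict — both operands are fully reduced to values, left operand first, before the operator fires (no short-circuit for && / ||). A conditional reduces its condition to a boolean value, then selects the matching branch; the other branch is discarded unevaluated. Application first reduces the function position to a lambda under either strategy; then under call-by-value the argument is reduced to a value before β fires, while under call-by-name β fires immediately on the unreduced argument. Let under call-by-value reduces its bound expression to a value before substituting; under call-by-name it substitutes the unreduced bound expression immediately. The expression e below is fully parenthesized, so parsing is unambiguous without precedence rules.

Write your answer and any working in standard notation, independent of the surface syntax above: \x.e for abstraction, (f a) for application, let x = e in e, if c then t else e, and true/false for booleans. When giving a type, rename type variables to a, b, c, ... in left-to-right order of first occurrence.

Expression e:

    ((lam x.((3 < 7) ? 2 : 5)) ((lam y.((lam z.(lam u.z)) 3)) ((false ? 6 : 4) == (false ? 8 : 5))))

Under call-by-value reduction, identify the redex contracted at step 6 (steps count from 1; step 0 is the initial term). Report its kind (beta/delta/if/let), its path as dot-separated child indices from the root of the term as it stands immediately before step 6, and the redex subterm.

Answer: beta at root : ((\x.(if (3 < 7) then 2 else 5)) (\u.3))

Trace:
step 0: ((\x.(if (3 < 7) then 2 else 5)) ((\y.((\z.(\u.z)) 3)) ((if false then 6 else 4) == (if false then 8 else 5))))
step 1: [if@1.1.0] ((\x.(if (3 < 7) then 2 else 5)) ((\y.((\z.(\u.z)) 3)) (4 == (if false then 8 else 5))))
step 2: [if@1.1.1] ((\x.(if (3 < 7) then 2 else 5)) ((\y.((\z.(\u.z)) 3)) (4 == 5)))
step 3: [delta@1.1] ((\x.(if (3 < 7) then 2 else 5)) ((\y.((\z.(\u.z)) 3)) false))
step 4: [beta@1] ((\x.(if (3 < 7) then 2 else 5)) ((\z.(\u.z)) 3))
step 5: [beta@1] ((\x.(if (3 < 7) then 2 else 5)) (\u.3))
step 6: [beta@root] (if (3 < 7) then 2 else 5)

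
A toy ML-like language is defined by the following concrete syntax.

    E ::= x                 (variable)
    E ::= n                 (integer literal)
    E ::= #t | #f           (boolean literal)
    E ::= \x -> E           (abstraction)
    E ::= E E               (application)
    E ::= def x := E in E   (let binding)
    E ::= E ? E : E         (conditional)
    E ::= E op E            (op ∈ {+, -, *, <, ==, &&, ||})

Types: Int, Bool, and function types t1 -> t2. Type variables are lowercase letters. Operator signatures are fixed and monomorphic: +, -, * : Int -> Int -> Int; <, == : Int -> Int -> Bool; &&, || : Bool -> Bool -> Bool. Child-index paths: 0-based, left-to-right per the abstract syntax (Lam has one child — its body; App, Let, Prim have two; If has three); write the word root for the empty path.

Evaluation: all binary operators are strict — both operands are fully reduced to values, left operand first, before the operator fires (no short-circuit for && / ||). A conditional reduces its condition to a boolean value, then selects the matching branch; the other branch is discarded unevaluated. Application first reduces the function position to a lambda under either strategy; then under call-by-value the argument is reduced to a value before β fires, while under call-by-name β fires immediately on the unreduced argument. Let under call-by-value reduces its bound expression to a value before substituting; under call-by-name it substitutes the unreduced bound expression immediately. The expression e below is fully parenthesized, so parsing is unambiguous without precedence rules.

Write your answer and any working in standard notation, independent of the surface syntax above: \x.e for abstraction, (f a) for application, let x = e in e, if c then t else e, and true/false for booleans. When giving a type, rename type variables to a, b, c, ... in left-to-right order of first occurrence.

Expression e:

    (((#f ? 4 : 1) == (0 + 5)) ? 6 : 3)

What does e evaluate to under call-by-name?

Working:
step 0: (if ((if false then 4 else 1) == (0 + 5)) then 6 else 3)
step 1: [if@0.0] (if (1 == (0 + 5)) then 6 else 3)
step 2: [delta@0.1] (if (1 == 5) then 6 else 3)
step 3: [delta@0] (if false then 6 else 3)
step 4: [if@root] 3

Answer: 3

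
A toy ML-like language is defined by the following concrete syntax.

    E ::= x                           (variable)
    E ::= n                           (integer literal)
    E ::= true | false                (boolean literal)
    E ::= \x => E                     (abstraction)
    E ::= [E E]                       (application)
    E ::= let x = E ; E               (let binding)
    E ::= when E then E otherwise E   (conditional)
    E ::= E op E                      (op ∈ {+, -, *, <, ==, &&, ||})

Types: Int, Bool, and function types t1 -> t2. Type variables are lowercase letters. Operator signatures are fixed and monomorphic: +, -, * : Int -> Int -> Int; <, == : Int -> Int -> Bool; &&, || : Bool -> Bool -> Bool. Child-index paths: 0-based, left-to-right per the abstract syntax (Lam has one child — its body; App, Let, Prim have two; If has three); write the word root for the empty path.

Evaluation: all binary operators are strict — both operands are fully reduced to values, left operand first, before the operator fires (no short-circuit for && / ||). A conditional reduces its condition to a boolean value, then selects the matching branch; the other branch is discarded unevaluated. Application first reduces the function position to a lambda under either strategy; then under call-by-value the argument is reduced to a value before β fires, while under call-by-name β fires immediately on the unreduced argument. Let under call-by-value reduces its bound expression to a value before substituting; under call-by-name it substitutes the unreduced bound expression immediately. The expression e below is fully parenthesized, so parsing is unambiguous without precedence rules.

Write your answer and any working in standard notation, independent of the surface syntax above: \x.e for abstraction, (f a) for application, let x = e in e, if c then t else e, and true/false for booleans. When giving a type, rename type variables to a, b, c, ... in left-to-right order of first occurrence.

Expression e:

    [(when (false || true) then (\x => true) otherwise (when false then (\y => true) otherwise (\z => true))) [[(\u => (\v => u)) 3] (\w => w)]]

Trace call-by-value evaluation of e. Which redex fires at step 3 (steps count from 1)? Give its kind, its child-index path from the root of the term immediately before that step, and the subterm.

Derivation:
step 0: ((if (false || true) then (\x.true) else (if false then (\y.true) else (\z.true))) (((\u.(\v.u)) 3) (\w.w)))
step 1: [delta@0.0] ((if true then (\x.true) else (if false then (\y.true) else (\z.true))) (((\u.(\v.u)) 3) (\w.w)))
step 2: [if@0] ((\x.true) (((\u.(\v.u)) 3) (\w.w)))
step 3: [beta@1.0] ((\x.true) ((\v.3) (\w.w)))

Answer: beta at 1.0 : ((\u.(\v.u)) 3)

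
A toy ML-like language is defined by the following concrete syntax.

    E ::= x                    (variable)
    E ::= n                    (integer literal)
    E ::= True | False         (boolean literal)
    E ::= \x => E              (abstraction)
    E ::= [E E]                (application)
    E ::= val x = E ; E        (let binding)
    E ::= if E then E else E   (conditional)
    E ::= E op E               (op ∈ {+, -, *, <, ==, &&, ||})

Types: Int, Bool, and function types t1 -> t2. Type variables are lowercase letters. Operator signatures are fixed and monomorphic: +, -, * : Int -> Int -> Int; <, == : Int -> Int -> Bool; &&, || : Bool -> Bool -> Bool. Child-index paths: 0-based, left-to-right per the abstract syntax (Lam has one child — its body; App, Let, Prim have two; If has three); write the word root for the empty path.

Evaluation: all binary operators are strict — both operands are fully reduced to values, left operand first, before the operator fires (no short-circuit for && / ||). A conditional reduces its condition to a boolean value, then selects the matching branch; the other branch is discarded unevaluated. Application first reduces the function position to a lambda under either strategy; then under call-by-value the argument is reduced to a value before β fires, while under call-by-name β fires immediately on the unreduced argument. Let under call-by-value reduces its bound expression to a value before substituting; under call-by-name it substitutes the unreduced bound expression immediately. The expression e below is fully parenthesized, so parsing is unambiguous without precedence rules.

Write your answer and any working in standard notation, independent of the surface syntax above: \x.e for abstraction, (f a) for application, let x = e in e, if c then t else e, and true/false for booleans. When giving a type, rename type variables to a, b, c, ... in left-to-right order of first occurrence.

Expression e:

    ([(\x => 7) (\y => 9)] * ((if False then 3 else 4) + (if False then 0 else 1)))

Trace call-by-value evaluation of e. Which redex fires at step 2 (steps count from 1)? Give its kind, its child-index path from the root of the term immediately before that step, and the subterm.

Derivation:
step 0: (((\x.7) (\y.9)) * ((if false then 3 else 4) + (if false then 0 else 1)))
step 1: [beta@0] (7 * ((if false then 3 else 4) + (if false then 0 else 1)))
step 2: [if@1.0] (7 * (4 + (if false then 0 else 1)))

Answer: if at 1.0 : (if false then 3 else 4)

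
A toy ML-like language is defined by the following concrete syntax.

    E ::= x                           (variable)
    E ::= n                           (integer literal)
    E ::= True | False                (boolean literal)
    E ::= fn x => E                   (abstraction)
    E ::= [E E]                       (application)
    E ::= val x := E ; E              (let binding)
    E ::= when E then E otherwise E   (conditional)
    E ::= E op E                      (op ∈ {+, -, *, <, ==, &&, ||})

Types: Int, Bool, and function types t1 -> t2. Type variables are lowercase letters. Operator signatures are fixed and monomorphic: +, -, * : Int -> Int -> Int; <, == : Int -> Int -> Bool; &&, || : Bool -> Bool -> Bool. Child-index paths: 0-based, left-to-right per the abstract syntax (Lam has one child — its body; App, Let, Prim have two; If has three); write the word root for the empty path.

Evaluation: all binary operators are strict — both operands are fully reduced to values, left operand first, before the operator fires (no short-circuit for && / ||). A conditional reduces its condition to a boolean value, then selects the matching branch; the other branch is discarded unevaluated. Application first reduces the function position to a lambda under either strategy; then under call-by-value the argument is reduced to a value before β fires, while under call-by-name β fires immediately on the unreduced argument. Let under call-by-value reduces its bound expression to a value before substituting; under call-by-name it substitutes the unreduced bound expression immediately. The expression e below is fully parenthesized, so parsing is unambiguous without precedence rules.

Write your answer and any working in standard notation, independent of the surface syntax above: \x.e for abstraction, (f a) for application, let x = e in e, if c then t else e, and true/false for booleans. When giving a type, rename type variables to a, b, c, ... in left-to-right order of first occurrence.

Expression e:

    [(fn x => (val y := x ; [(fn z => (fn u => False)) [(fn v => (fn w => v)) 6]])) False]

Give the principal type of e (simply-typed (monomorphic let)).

Answer: a -> Bool

Trace:
x : a
let y : a
\u._ : c -> Bool
\z._ : b -> c -> Bool
v : d
\w._ : e -> d
\v._ : d -> e -> d
  unify d -> e -> d ~ Int -> f
  unify d ~ Int
  unify e -> Int ~ f
_ _ : e -> Int
  unify b -> c -> Bool ~ (e -> Int) -> g
  unify b ~ e -> Int
  unify c -> Bool ~ g
_ _ : c -> Bool
\x._ : a -> c -> Bool
  unify a -> c -> Bool ~ Bool -> h
  unify a ~ Bool
  unify c -> Bool ~ h
_ _ : c -> Bool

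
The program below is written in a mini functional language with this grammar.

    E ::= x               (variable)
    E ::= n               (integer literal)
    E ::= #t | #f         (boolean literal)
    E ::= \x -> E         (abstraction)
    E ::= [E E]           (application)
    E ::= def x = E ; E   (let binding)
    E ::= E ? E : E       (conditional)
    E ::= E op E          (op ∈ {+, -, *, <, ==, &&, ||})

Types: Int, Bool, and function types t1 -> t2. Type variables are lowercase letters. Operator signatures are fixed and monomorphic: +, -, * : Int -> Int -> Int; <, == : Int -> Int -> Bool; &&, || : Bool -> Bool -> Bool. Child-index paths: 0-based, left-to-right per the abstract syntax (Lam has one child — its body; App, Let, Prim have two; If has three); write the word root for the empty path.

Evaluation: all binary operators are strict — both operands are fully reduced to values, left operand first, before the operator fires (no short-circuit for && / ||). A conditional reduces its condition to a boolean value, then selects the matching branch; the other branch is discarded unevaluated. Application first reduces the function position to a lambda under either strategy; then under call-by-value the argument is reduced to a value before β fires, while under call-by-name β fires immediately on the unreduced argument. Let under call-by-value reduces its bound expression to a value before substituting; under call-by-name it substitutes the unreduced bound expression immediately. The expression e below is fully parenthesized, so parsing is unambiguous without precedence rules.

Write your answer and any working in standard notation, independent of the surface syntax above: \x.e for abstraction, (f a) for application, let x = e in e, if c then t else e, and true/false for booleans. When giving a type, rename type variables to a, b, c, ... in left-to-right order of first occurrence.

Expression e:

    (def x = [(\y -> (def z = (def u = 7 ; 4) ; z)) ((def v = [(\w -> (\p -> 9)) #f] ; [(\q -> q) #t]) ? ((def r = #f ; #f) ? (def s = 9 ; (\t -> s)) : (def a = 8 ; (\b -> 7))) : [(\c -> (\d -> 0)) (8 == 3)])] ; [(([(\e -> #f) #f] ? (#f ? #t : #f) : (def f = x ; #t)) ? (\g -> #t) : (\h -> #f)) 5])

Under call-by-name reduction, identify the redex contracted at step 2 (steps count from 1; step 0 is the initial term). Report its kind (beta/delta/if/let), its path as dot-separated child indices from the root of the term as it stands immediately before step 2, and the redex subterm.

Answer: beta at 0.0.0 : ((\e.false) false)

Working:
step 0: (let x = ((\y.(let z = (let u = 7 in 4) in z)) (if (let v = ((\w.(\p.9)) false) in ((\q.q) true)) then (if (let r = false in false) then (let s = 9 in (\t.s)) else (let a = 8 in (\b.7))) else ((\c.(\d.0)) (8 == 3)))) in ((if (if ((\e.false) false) then (if false then true else false) else (let f = x in true)) then (\g.true) else (\h.false)) 5))
step 1: [let@root] ((if (if ((\e.false) false) then (if false then true else false) else (let f = ((\y.(let z = (let u = 7 in 4) in z)) (if (let v = ((\w.(\p.9)) false) in ((\q.q) true)) then (if (let r = false in false) then (let s = 9 in (\t.s)) else (let a = 8 in (\b.7))) else ((\c.(\d.0)) (8 == 3)))) in true)) then (\g.true) else (\h.false)) 5)
step 2: [beta@0.0.0] ((if (if false then (if false then true else false) else (let f = ((\y.(let z = (let u = 7 in 4) in z)) (if (let v = ((\w.(\p.9)) false) in ((\q.q) true)) then (if (let r = false in false) then (let s = 9 in (\t.s)) else (let a = 8 in (\b.7))) else ((\c.(\d.0)) (8 == 3)))) in true)) then (\g.true) else (\h.false)) 5)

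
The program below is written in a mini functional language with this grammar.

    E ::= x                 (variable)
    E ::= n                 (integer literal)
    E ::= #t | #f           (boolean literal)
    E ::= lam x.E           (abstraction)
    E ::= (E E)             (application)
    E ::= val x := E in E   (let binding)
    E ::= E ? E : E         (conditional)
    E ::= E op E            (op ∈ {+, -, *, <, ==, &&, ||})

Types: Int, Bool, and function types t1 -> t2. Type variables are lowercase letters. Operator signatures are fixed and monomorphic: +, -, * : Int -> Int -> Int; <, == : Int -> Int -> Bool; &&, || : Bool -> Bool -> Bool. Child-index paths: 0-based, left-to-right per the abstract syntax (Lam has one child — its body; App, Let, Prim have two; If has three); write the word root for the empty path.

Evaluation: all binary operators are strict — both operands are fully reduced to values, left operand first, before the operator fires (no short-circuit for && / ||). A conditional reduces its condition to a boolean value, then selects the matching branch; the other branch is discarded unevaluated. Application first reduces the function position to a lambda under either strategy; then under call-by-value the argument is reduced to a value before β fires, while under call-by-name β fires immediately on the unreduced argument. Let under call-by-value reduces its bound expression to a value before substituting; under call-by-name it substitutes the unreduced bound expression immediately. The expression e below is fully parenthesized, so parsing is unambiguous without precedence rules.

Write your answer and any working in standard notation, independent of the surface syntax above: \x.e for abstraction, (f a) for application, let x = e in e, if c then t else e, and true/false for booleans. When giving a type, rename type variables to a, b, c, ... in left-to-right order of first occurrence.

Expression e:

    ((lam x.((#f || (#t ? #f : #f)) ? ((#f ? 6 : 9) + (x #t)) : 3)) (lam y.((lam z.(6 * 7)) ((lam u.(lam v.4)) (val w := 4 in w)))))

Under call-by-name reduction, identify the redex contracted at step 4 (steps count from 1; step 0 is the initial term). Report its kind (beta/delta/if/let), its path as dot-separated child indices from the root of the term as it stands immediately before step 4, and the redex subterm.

Answer: if at root : (if false then ((if false then 6 else 9) + ((\y.((\z.(6 * 7)) ((\u.(\v.4)) (let w = 4 in w)))) true)) else 3)

Working:
step 0: ((\x.(if (false || (if true then false else false)) then ((if false then 6 else 9) + (x true)) else 3)) (\y.((\z.(6 * 7)) ((\u.(\v.4)) (let w = 4 in w)))))
step 1: [beta@root] (if (false || (if true then false else false)) then ((if false then 6 else 9) + ((\y.((\z.(6 * 7)) ((\u.(\v.4)) (let w = 4 in w)))) true)) else 3)
step 2: [if@0.1] (if (false || false) then ((if false then 6 else 9) + ((\y.((\z.(6 * 7)) ((\u.(\v.4)) (let w = 4 in w)))) true)) else 3)
step 3: [delta@0] (if false then ((if false then 6 else 9) + ((\y.((\z.(6 * 7)) ((\u.(\v.4)) (let w = 4 in w)))) true)) else 3)
step 4: [if@root] 3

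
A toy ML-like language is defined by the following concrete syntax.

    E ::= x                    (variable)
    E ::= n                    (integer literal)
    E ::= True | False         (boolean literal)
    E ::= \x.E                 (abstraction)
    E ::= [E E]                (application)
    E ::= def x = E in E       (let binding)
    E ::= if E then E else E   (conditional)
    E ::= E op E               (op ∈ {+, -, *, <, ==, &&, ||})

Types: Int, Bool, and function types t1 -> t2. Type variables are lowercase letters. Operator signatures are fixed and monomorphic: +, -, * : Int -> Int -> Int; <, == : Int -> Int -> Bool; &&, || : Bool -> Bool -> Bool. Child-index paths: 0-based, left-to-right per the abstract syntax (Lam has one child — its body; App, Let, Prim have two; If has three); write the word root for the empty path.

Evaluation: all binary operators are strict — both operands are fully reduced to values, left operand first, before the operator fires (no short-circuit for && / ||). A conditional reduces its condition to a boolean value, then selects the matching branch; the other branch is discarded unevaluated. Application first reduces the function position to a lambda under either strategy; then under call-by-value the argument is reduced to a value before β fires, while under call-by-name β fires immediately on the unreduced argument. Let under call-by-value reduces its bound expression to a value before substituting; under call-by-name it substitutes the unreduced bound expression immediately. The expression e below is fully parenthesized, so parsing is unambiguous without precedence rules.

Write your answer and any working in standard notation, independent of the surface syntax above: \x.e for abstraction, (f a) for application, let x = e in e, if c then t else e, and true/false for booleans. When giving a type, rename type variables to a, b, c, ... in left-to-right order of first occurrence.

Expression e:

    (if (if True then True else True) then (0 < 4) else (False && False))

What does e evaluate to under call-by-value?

Answer: true

Working:
step 0: (if (if true then true else true) then (0 < 4) else (false && false))
step 1: [if@0] (if true then (0 < 4) else (false && false))
step 2: [if@root] (0 < 4)
step 3: [delta@root] true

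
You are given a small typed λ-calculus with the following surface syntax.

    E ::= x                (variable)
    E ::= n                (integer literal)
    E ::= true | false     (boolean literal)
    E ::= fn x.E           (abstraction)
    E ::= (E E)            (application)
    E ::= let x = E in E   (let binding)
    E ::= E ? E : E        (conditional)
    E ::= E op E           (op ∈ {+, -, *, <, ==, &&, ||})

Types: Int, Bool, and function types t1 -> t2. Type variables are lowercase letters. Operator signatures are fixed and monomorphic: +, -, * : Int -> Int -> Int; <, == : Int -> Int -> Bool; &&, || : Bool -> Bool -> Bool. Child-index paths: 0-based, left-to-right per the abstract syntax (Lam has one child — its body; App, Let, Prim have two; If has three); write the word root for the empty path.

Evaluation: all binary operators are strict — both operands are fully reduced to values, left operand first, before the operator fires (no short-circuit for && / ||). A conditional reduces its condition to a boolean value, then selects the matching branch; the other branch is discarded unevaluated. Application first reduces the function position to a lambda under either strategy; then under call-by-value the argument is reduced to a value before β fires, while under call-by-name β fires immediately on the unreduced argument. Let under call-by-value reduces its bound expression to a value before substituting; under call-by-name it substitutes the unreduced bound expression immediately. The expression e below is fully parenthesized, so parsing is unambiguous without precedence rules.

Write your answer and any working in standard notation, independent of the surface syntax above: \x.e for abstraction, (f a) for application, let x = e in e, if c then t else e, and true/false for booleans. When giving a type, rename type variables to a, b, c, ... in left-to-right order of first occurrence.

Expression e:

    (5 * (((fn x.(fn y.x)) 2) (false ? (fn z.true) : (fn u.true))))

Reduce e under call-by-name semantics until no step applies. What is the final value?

Answer: 10

Working:
step 0: (5 * (((\x.(\y.x)) 2) (if false then (\z.true) else (\u.true))))
step 1: [beta@1.0] (5 * ((\y.2) (if false then (\z.true) else (\u.true))))
step 2: [beta@1] (5 * 2)
step 3: [delta@root] 10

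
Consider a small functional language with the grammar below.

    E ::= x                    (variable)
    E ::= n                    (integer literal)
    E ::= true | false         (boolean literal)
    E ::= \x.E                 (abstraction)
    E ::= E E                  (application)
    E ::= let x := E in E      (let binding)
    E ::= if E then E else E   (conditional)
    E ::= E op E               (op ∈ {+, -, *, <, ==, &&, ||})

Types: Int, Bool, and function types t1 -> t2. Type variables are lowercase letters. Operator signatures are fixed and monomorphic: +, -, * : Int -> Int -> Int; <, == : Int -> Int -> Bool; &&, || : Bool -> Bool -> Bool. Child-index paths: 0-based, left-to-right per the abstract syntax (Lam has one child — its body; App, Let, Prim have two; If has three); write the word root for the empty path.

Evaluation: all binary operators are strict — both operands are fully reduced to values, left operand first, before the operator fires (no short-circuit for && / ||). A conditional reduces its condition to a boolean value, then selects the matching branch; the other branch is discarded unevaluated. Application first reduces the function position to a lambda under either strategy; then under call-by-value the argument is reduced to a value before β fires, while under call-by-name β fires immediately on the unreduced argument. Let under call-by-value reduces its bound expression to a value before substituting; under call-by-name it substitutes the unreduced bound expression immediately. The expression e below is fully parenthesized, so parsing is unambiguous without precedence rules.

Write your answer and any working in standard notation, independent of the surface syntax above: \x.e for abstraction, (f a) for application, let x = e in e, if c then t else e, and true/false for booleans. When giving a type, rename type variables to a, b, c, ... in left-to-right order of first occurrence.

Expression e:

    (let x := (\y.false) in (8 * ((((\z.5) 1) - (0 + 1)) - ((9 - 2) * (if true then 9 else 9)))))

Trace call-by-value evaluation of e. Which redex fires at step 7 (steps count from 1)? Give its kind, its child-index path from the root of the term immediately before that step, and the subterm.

Answer: delta at 1.1 : (7 * 9)

Derivation:
step 0: (let x = (\y.false) in (8 * ((((\z.5) 1) - (0 + 1)) - ((9 - 2) * (if true then 9 else 9)))))
step 1: [let@root] (8 * ((((\z.5) 1) - (0 + 1)) - ((9 - 2) * (if true then 9 else 9))))
step 2: [beta@1.0.0] (8 * ((5 - (0 + 1)) - ((9 - 2) * (if true then 9 else 9))))
step 3: [delta@1.0.1] (8 * ((5 - 1) - ((9 - 2) * (if true then 9 else 9))))
step 4: [delta@1.0] (8 * (4 - ((9 - 2) * (if true then 9 else 9))))
step 5: [delta@1.1.0] (8 * (4 - (7 * (if true then 9 else 9))))
step 6: [if@1.1.1] (8 * (4 - (7 * 9)))
step 7: [delta@1.1] (8 * (4 - 63))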